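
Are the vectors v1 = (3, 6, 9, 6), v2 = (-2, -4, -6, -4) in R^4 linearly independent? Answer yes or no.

no

Form the matrix with these vectors as rows and row reduce.
R2 ← R2 + (2/3)·R1: [0, 0, 0, 0]
1 nonzero row, so the 2 vectors span a space of dimension 1.
Since 1 < 2, the vectors are linearly dependent.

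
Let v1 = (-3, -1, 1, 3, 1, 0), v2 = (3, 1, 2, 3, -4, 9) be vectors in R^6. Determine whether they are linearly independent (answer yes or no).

yes

Form the matrix with these vectors as rows and row reduce.
R2 ← R2 + R1: [0, 0, 3, 6, -3, 9]
2 nonzero rows, so the 2 vectors span a space of dimension 2.
Since 2 = 2, the vectors are linearly independent.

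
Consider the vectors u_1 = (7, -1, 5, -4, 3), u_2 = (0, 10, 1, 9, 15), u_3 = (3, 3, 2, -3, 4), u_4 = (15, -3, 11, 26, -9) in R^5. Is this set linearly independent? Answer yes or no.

yes

Form the matrix with these vectors as rows and row reduce.
R3 ← R3 − (3/7)·R1: [0, 24/7, -1/7, -9/7, 19/7]
R4 ← R4 − (15/7)·R1: [0, -6/7, 2/7, 242/7, -108/7]
R3 ← R3 − (12/35)·R2: [0, 0, -17/35, -153/35, -17/7]
R4 ← R4 + (3/35)·R2: [0, 0, 13/35, 1237/35, -99/7]
R4 ← R4 + (13/17)·R3: [0, 0, 0, 32, -16]
4 nonzero rows, so the 4 vectors span a space of dimension 4.
Since 4 = 4, the vectors are linearly independent.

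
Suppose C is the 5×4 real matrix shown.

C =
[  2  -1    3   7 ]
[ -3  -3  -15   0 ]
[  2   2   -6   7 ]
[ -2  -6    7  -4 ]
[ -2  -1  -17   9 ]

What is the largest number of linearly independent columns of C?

4

Row reduce to echelon form.
R2 ← R2 + (3/2)·R1: [0, -9/2, -21/2, 21/2]
R3 ← R3 − R1: [0, 3, -9, 0]
R4 ← R4 + R1: [0, -7, 10, 3]
R5 ← R5 + R1: [0, -2, -14, 16]
R3 ← R3 + (2/3)·R2: [0, 0, -16, 7]
R4 ← R4 − (14/9)·R2: [0, 0, 79/3, -40/3]
R5 ← R5 − (4/9)·R2: [0, 0, -28/3, 34/3]
R4 ← R4 + (79/48)·R3: [0, 0, 0, -29/16]
R5 ← R5 − (7/12)·R3: [0, 0, 0, 29/4]
R5 ← R5 + (4)·R4: [0, 0, 0, 0]
Echelon form has 4 nonzero rows, so rank(C) = 4.
The rank gives the maximum number of linearly independent columns: 4.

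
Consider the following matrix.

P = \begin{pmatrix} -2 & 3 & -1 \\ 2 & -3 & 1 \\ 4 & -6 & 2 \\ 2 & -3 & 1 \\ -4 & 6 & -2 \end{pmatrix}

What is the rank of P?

Row reduce to echelon form.
R2 ← R2 + R1: [0, 0, 0]
R3 ← R3 + (2)·R1: [0, 0, 0]
R4 ← R4 + R1: [0, 0, 0]
R5 ← R5 − (2)·R1: [0, 0, 0]
Echelon form has 1 nonzero row, so rank(P) = 1.

1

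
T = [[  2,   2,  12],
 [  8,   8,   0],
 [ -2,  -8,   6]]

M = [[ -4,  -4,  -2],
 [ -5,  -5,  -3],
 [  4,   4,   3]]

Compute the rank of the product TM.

2

First compute TM:
[[ 30,  30,  26],
 [-72, -72, -40],
 [ 72,  72,  46]]
Now row reduce the product.
R2 ← R2 + (12/5)·R1: [0, 0, 112/5]
R3 ← R3 − (12/5)·R1: [0, 0, -82/5]
R3 ← R3 + (41/56)·R2: [0, 0, 0]
2 nonzero rows, so rank(TM) = 2.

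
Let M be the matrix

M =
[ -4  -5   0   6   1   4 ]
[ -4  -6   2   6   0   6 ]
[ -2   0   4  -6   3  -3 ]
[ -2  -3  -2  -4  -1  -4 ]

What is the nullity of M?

Row reduce to echelon form.
R2 ← R2 − R1: [0, -1, 2, 0, -1, 2]
R3 ← R3 − (1/2)·R1: [0, 5/2, 4, -9, 5/2, -5]
R4 ← R4 − (1/2)·R1: [0, -1/2, -2, -7, -3/2, -6]
R3 ← R3 + (5/2)·R2: [0, 0, 9, -9, 0, 0]
R4 ← R4 − (1/2)·R2: [0, 0, -3, -7, -1, -7]
R4 ← R4 + (1/3)·R3: [0, 0, 0, -10, -1, -7]
4 nonzero rows, so rank(M) = 4.
M has 6 columns; by rank–nullity, nullity = 6 − 4 = 2.

2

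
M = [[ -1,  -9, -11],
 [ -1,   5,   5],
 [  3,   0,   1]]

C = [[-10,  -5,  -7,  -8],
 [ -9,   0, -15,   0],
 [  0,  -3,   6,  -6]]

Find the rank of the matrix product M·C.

3

First compute MC:
[[ 91,  38,  76,  74],
 [-35, -10, -38, -22],
 [-30, -18, -15, -30]]
Now row reduce the product.
R2 ← R2 + (5/13)·R1: [0, 60/13, -114/13, 84/13]
R3 ← R3 + (30/91)·R1: [0, -498/91, 915/91, -510/91]
R3 ← R3 + (83/70)·R2: [0, 0, -12/35, 72/35]
3 nonzero rows, so rank(MC) = 3.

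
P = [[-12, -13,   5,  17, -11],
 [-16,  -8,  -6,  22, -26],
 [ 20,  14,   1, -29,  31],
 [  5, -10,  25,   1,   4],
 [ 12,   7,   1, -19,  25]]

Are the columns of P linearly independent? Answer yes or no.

no

Row reduce P to echelon form.
R2 ← R2 − (4/3)·R1: [0, 28/3, -38/3, -2/3, -34/3]
R3 ← R3 + (5/3)·R1: [0, -23/3, 28/3, -2/3, 38/3]
R4 ← R4 + (5/12)·R1: [0, -185/12, 325/12, 97/12, -7/12]
R5 ← R5 + R1: [0, -6, 6, -2, 14]
R3 ← R3 + (23/28)·R2: [0, 0, -15/14, -17/14, 47/14]
R4 ← R4 + (185/112)·R2: [0, 0, 345/56, 391/56, -1081/56]
R5 ← R5 + (9/14)·R2: [0, 0, -15/7, -17/7, 47/7]
R4 ← R4 + (23/4)·R3: [0, 0, 0, 0, 0]
R5 ← R5 − (2)·R3: [0, 0, 0, 0, 0]
3 pivots among 5 columns.
Only 3 < 5 pivot columns, so the columns are linearly dependent.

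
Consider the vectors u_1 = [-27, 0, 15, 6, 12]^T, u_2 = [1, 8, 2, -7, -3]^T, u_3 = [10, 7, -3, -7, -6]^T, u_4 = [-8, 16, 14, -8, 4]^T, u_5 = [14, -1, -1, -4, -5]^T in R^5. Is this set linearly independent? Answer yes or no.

Form the matrix with these vectors as rows and row reduce.
R2 ← R2 + (1/27)·R1: [0, 8, 23/9, -61/9, -23/9]
R3 ← R3 + (10/27)·R1: [0, 7, 23/9, -43/9, -14/9]
R4 ← R4 − (8/27)·R1: [0, 16, 86/9, -88/9, 4/9]
R5 ← R5 + (14/27)·R1: [0, -1, 61/9, -8/9, 11/9]
R3 ← R3 − (7/8)·R2: [0, 0, 23/72, 83/72, 49/72]
R4 ← R4 − (2)·R2: [0, 0, 40/9, 34/9, 50/9]
R5 ← R5 + (1/8)·R2: [0, 0, 511/72, -125/72, 65/72]
R4 ← R4 − (320/23)·R3: [0, 0, 0, -282/23, -90/23]
R5 ← R5 − (511/23)·R3: [0, 0, 0, -629/23, -327/23]
R5 ← R5 − (629/282)·R4: [0, 0, 0, 0, -258/47]
5 nonzero rows, so the 5 vectors span a space of dimension 5.
Since 5 = 5, the vectors are linearly independent.

yes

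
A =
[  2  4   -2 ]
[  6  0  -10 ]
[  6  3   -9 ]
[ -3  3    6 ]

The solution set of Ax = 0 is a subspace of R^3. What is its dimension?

1

Row reduce to echelon form.
R2 ← R2 − (3)·R1: [0, -12, -4]
R3 ← R3 − (3)·R1: [0, -9, -3]
R4 ← R4 + (3/2)·R1: [0, 9, 3]
R3 ← R3 − (3/4)·R2: [0, 0, 0]
R4 ← R4 + (3/4)·R2: [0, 0, 0]
2 nonzero rows, so rank(A) = 2.
A has 3 columns; by rank–nullity, nullity = 3 − 2 = 1.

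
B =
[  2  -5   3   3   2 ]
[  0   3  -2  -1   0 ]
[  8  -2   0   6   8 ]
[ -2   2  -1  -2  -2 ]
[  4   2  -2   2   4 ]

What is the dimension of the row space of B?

Row reduce to echelon form.
R3 ← R3 − (4)·R1: [0, 18, -12, -6, 0]
R4 ← R4 + R1: [0, -3, 2, 1, 0]
R5 ← R5 − (2)·R1: [0, 12, -8, -4, 0]
R3 ← R3 − (6)·R2: [0, 0, 0, 0, 0]
R4 ← R4 + R2: [0, 0, 0, 0, 0]
R5 ← R5 − (4)·R2: [0, 0, 0, 0, 0]
Echelon form has 2 nonzero rows, so rank(B) = 2.
The row space has dimension equal to the rank: 2.

2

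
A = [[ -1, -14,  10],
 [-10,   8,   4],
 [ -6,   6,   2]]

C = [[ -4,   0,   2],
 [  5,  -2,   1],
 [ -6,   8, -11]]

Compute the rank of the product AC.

First compute AC:
[[-126, 108, -126],
 [ 56,  16, -56],
 [ 42,   4, -28]]
Now row reduce the product.
R2 ← R2 + (4/9)·R1: [0, 64, -112]
R3 ← R3 + (1/3)·R1: [0, 40, -70]
R3 ← R3 − (5/8)·R2: [0, 0, 0]
2 nonzero rows, so rank(AC) = 2.

2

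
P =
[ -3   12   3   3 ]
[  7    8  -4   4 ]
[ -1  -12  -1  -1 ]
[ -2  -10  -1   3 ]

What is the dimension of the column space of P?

3

Row reduce to echelon form.
R2 ← R2 + (7/3)·R1: [0, 36, 3, 11]
R3 ← R3 − (1/3)·R1: [0, -16, -2, -2]
R4 ← R4 − (2/3)·R1: [0, -18, -3, 1]
R3 ← R3 + (4/9)·R2: [0, 0, -2/3, 26/9]
R4 ← R4 + (1/2)·R2: [0, 0, -3/2, 13/2]
R4 ← R4 − (9/4)·R3: [0, 0, 0, 0]
Echelon form has 3 nonzero rows, so rank(P) = 3.
The column space has dimension equal to the rank: 3.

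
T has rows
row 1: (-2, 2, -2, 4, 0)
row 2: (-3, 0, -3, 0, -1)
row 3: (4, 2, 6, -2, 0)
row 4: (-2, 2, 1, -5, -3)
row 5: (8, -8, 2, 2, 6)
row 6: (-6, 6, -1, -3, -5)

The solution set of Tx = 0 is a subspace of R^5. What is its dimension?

Row reduce to echelon form.
R2 ← R2 − (3/2)·R1: [0, -3, 0, -6, -1]
R3 ← R3 + (2)·R1: [0, 6, 2, 6, 0]
R4 ← R4 − R1: [0, 0, 3, -9, -3]
R5 ← R5 + (4)·R1: [0, 0, -6, 18, 6]
R6 ← R6 − (3)·R1: [0, 0, 5, -15, -5]
R3 ← R3 + (2)·R2: [0, 0, 2, -6, -2]
R4 ← R4 − (3/2)·R3: [0, 0, 0, 0, 0]
R5 ← R5 + (3)·R3: [0, 0, 0, 0, 0]
R6 ← R6 − (5/2)·R3: [0, 0, 0, 0, 0]
3 nonzero rows, so rank(T) = 3.
T has 5 columns; by rank–nullity, nullity = 5 − 3 = 2.

2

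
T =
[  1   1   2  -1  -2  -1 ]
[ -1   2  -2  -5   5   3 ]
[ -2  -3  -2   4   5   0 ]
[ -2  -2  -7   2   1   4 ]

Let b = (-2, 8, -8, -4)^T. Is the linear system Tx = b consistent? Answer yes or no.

Row reduce the augmented matrix [T | b].
R2 ← R2 + R1: [0, 3, 0, -6, 3, 2, 6]
R3 ← R3 + (2)·R1: [0, -1, 2, 2, 1, -2, -12]
R4 ← R4 + (2)·R1: [0, 0, -3, 0, -3, 2, -8]
R3 ← R3 + (1/3)·R2: [0, 0, 2, 0, 2, -4/3, -10]
R4 ← R4 + (3/2)·R3: [0, 0, 0, 0, 0, 0, -23]
The echelon form has 4 nonzero rows; the last pivot sits in the augmented column, so rank(T) = 3 but rank([T|b]) = 4.
Since the ranks differ, the system is inconsistent.

no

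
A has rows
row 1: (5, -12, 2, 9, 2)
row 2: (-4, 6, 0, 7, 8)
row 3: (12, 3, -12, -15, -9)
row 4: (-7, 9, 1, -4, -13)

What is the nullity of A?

1

Row reduce to echelon form.
R2 ← R2 + (4/5)·R1: [0, -18/5, 8/5, 71/5, 48/5]
R3 ← R3 − (12/5)·R1: [0, 159/5, -84/5, -183/5, -69/5]
R4 ← R4 + (7/5)·R1: [0, -39/5, 19/5, 43/5, -51/5]
R3 ← R3 + (53/6)·R2: [0, 0, -8/3, 533/6, 71]
R4 ← R4 − (13/6)·R2: [0, 0, 1/3, -133/6, -31]
R4 ← R4 + (1/8)·R3: [0, 0, 0, -177/16, -177/8]
4 nonzero rows, so rank(A) = 4.
A has 5 columns; by rank–nullity, nullity = 5 − 4 = 1.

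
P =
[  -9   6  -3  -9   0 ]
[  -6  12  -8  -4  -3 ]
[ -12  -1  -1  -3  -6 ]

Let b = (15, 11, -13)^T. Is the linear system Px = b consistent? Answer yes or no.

Row reduce the augmented matrix [P | b].
R2 ← R2 − (2/3)·R1: [0, 8, -6, 2, -3, 1]
R3 ← R3 − (4/3)·R1: [0, -9, 3, 9, -6, -33]
R3 ← R3 + (9/8)·R2: [0, 0, -15/4, 45/4, -75/8, -255/8]
The echelon form has 3 nonzero rows, and every pivot lies in the first 5 columns, so rank(P) = rank([P|b]) = 3.
The system is consistent.

yes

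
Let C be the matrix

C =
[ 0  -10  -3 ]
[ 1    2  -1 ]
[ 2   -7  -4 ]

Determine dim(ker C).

0

Row reduce to echelon form.
Swap R1 ↔ R2
R3 ← R3 − (2)·R1: [0, -11, -2]
R3 ← R3 − (11/10)·R2: [0, 0, 13/10]
3 nonzero rows, so rank(C) = 3.
C has 3 columns; by rank–nullity, nullity = 3 − 3 = 0.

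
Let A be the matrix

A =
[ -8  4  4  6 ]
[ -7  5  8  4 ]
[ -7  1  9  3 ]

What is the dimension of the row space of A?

Row reduce to echelon form.
R2 ← R2 − (7/8)·R1: [0, 3/2, 9/2, -5/4]
R3 ← R3 − (7/8)·R1: [0, -5/2, 11/2, -9/4]
R3 ← R3 + (5/3)·R2: [0, 0, 13, -13/3]
Echelon form has 3 nonzero rows, so rank(A) = 3.
The row space has dimension equal to the rank: 3.

3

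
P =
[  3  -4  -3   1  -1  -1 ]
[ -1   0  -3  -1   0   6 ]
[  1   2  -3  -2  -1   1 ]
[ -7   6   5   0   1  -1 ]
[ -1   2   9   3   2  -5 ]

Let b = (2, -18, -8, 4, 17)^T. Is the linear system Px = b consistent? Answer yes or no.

yes

Row reduce the augmented matrix [P | b].
R2 ← R2 + (1/3)·R1: [0, -4/3, -4, -2/3, -1/3, 17/3, -52/3]
R3 ← R3 − (1/3)·R1: [0, 10/3, -2, -7/3, -2/3, 4/3, -26/3]
R4 ← R4 + (7/3)·R1: [0, -10/3, -2, 7/3, -4/3, -10/3, 26/3]
R5 ← R5 + (1/3)·R1: [0, 2/3, 8, 10/3, 5/3, -16/3, 53/3]
R3 ← R3 + (5/2)·R2: [0, 0, -12, -4, -3/2, 31/2, -52]
R4 ← R4 − (5/2)·R2: [0, 0, 8, 4, -1/2, -35/2, 52]
R5 ← R5 + (1/2)·R2: [0, 0, 6, 3, 3/2, -5/2, 9]
R4 ← R4 + (2/3)·R3: [0, 0, 0, 4/3, -3/2, -43/6, 52/3]
R5 ← R5 + (1/2)·R3: [0, 0, 0, 1, 3/4, 21/4, -17]
R5 ← R5 − (3/4)·R4: [0, 0, 0, 0, 15/8, 85/8, -30]
The echelon form has 5 nonzero rows, and every pivot lies in the first 6 columns, so rank(P) = rank([P|b]) = 5.
The system is consistent.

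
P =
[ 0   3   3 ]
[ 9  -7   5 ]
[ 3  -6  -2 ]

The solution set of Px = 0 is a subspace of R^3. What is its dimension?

1

Row reduce to echelon form.
Swap R1 ↔ R2
R3 ← R3 − (1/3)·R1: [0, -11/3, -11/3]
R3 ← R3 + (11/9)·R2: [0, 0, 0]
2 nonzero rows, so rank(P) = 2.
P has 3 columns; by rank–nullity, nullity = 3 − 2 = 1.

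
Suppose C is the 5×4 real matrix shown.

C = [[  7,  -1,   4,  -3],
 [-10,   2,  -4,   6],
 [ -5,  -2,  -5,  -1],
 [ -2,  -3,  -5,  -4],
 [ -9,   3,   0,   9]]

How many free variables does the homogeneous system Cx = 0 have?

Row reduce to echelon form.
R2 ← R2 + (10/7)·R1: [0, 4/7, 12/7, 12/7]
R3 ← R3 + (5/7)·R1: [0, -19/7, -15/7, -22/7]
R4 ← R4 + (2/7)·R1: [0, -23/7, -27/7, -34/7]
R5 ← R5 + (9/7)·R1: [0, 12/7, 36/7, 36/7]
R3 ← R3 + (19/4)·R2: [0, 0, 6, 5]
R4 ← R4 + (23/4)·R2: [0, 0, 6, 5]
R5 ← R5 − (3)·R2: [0, 0, 0, 0]
R4 ← R4 − R3: [0, 0, 0, 0]
3 nonzero rows, so rank(C) = 3.
C has 4 columns; by rank–nullity, nullity = 4 − 3 = 1.

1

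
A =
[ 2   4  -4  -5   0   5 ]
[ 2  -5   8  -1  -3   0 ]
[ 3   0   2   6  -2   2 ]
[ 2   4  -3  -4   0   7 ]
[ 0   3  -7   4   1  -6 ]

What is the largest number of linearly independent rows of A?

Row reduce to echelon form.
R2 ← R2 − R1: [0, -9, 12, 4, -3, -5]
R3 ← R3 − (3/2)·R1: [0, -6, 8, 27/2, -2, -11/2]
R4 ← R4 − R1: [0, 0, 1, 1, 0, 2]
R3 ← R3 − (2/3)·R2: [0, 0, 0, 65/6, 0, -13/6]
R5 ← R5 + (1/3)·R2: [0, 0, -3, 16/3, 0, -23/3]
Swap R3 ↔ R4
R5 ← R5 + (3)·R3: [0, 0, 0, 25/3, 0, -5/3]
R5 ← R5 − (10/13)·R4: [0, 0, 0, 0, 0, 0]
Echelon form has 4 nonzero rows, so rank(A) = 4.
The rank gives the maximum number of linearly independent rows: 4.

4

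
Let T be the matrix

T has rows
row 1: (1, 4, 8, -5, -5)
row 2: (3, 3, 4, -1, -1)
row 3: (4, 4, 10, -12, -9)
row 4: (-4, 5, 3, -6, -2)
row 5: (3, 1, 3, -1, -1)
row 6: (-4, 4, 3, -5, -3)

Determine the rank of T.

Row reduce to echelon form.
R2 ← R2 − (3)·R1: [0, -9, -20, 14, 14]
R3 ← R3 − (4)·R1: [0, -12, -22, 8, 11]
R4 ← R4 + (4)·R1: [0, 21, 35, -26, -22]
R5 ← R5 − (3)·R1: [0, -11, -21, 14, 14]
R6 ← R6 + (4)·R1: [0, 20, 35, -25, -23]
R3 ← R3 − (4/3)·R2: [0, 0, 14/3, -32/3, -23/3]
R4 ← R4 + (7/3)·R2: [0, 0, -35/3, 20/3, 32/3]
R5 ← R5 − (11/9)·R2: [0, 0, 31/9, -28/9, -28/9]
R6 ← R6 + (20/9)·R2: [0, 0, -85/9, 55/9, 73/9]
R4 ← R4 + (5/2)·R3: [0, 0, 0, -20, -17/2]
R5 ← R5 − (31/42)·R3: [0, 0, 0, 100/21, 107/42]
R6 ← R6 + (85/42)·R3: [0, 0, 0, -325/21, -311/42]
R5 ← R5 + (5/21)·R4: [0, 0, 0, 0, 11/21]
R6 ← R6 − (65/84)·R4: [0, 0, 0, 0, -139/168]
R6 ← R6 + (139/88)·R5: [0, 0, 0, 0, 0]
Echelon form has 5 nonzero rows, so rank(T) = 5.

5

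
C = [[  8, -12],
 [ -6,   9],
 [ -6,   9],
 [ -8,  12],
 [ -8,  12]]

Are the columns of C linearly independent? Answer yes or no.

Row reduce C to echelon form.
R2 ← R2 + (3/4)·R1: [0, 0]
R3 ← R3 + (3/4)·R1: [0, 0]
R4 ← R4 + R1: [0, 0]
R5 ← R5 + R1: [0, 0]
1 pivot among 2 columns.
Only 1 < 2 pivot columns, so the columns are linearly dependent.

no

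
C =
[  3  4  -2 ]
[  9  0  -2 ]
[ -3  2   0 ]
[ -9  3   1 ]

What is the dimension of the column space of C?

2

Row reduce to echelon form.
R2 ← R2 − (3)·R1: [0, -12, 4]
R3 ← R3 + R1: [0, 6, -2]
R4 ← R4 + (3)·R1: [0, 15, -5]
R3 ← R3 + (1/2)·R2: [0, 0, 0]
R4 ← R4 + (5/4)·R2: [0, 0, 0]
Echelon form has 2 nonzero rows, so rank(C) = 2.
The column space has dimension equal to the rank: 2.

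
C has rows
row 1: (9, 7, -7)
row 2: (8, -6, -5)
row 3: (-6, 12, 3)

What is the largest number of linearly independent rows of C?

2

Row reduce to echelon form.
R2 ← R2 − (8/9)·R1: [0, -110/9, 11/9]
R3 ← R3 + (2/3)·R1: [0, 50/3, -5/3]
R3 ← R3 + (15/11)·R2: [0, 0, 0]
Echelon form has 2 nonzero rows, so rank(C) = 2.
The rank gives the maximum number of linearly independent rows: 2.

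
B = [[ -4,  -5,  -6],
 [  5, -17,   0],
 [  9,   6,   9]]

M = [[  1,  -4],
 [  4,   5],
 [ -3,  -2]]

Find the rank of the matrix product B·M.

2

First compute BM:
[[ -6,   3],
 [-63, -105],
 [  6, -24]]
Now row reduce the product.
R2 ← R2 − (21/2)·R1: [0, -273/2]
R3 ← R3 + R1: [0, -21]
R3 ← R3 − (2/13)·R2: [0, 0]
2 nonzero rows, so rank(BM) = 2.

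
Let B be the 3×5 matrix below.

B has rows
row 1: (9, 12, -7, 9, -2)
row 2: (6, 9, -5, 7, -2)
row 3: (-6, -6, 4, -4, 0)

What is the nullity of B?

3

Row reduce to echelon form.
R2 ← R2 − (2/3)·R1: [0, 1, -1/3, 1, -2/3]
R3 ← R3 + (2/3)·R1: [0, 2, -2/3, 2, -4/3]
R3 ← R3 − (2)·R2: [0, 0, 0, 0, 0]
2 nonzero rows, so rank(B) = 2.
B has 5 columns; by rank–nullity, nullity = 5 − 2 = 3.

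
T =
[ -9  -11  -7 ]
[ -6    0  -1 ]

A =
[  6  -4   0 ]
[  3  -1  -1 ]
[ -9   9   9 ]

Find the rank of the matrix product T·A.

First compute TA:
[[-24, -16, -52],
 [-27,  15,  -9]]
Now row reduce the product.
R2 ← R2 − (9/8)·R1: [0, 33, 99/2]
2 nonzero rows, so rank(TA) = 2.

2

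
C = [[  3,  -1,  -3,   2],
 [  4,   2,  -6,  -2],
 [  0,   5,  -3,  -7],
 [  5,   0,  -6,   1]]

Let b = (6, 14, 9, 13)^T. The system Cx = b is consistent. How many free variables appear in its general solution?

2

Row reduce the augmented matrix [C | b].
R2 ← R2 − (4/3)·R1: [0, 10/3, -2, -14/3, 6]
R4 ← R4 − (5/3)·R1: [0, 5/3, -1, -7/3, 3]
R3 ← R3 − (3/2)·R2: [0, 0, 0, 0, 0]
R4 ← R4 − (1/2)·R2: [0, 0, 0, 0, 0]
The echelon form has 2 nonzero rows, and every pivot lies in the first 4 columns, so rank(C) = rank([C|b]) = 2.
The system is consistent.
Free variables = (unknowns) − (rank) = 4 − 2 = 2.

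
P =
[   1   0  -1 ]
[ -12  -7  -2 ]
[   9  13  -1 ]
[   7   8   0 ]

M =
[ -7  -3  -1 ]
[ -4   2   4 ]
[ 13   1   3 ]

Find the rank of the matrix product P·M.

First compute PM:
[[-20,  -4,  -4],
 [ 86,  20, -22],
 [-128,  -2,  40],
 [-81,  -5,  25]]
Now row reduce the product.
R2 ← R2 + (43/10)·R1: [0, 14/5, -196/5]
R3 ← R3 − (32/5)·R1: [0, 118/5, 328/5]
R4 ← R4 − (81/20)·R1: [0, 56/5, 206/5]
R3 ← R3 − (59/7)·R2: [0, 0, 396]
R4 ← R4 − (4)·R2: [0, 0, 198]
R4 ← R4 − (1/2)·R3: [0, 0, 0]
3 nonzero rows, so rank(PM) = 3.

3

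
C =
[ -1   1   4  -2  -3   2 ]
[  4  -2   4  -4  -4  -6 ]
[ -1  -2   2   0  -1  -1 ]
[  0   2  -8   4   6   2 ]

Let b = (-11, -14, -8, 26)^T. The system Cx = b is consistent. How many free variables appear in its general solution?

Row reduce the augmented matrix [C | b].
R2 ← R2 + (4)·R1: [0, 2, 20, -12, -16, 2, -58]
R3 ← R3 − R1: [0, -3, -2, 2, 2, -3, 3]
R3 ← R3 + (3/2)·R2: [0, 0, 28, -16, -22, 0, -84]
R4 ← R4 − R2: [0, 0, -28, 16, 22, 0, 84]
R4 ← R4 + R3: [0, 0, 0, 0, 0, 0, 0]
The echelon form has 3 nonzero rows, and every pivot lies in the first 6 columns, so rank(C) = rank([C|b]) = 3.
The system is consistent.
Free variables = (unknowns) − (rank) = 6 − 3 = 3.

3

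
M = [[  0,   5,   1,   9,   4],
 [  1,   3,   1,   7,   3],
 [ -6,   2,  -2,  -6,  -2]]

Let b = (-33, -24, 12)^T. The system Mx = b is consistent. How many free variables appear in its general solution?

Row reduce the augmented matrix [M | b].
Swap R1 ↔ R2
R3 ← R3 + (6)·R1: [0, 20, 4, 36, 16, -132]
R3 ← R3 − (4)·R2: [0, 0, 0, 0, 0, 0]
The echelon form has 2 nonzero rows, and every pivot lies in the first 5 columns, so rank(M) = rank([M|b]) = 2.
The system is consistent.
Free variables = (unknowns) − (rank) = 5 − 2 = 3.

3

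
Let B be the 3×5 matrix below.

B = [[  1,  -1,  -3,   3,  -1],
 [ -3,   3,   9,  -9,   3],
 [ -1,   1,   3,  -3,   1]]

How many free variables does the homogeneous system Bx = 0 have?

4

Row reduce to echelon form.
R2 ← R2 + (3)·R1: [0, 0, 0, 0, 0]
R3 ← R3 + R1: [0, 0, 0, 0, 0]
1 nonzero row, so rank(B) = 1.
B has 5 columns; by rank–nullity, nullity = 5 − 1 = 4.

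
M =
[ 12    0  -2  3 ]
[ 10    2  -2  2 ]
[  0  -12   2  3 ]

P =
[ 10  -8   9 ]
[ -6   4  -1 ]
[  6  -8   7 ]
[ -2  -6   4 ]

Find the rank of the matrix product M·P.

First compute MP:
[[102, -98, 106],
 [ 72, -68,  82],
 [ 78, -82,  38]]
Now row reduce the product.
R2 ← R2 − (12/17)·R1: [0, 20/17, 122/17]
R3 ← R3 − (13/17)·R1: [0, -120/17, -732/17]
R3 ← R3 + (6)·R2: [0, 0, 0]
2 nonzero rows, so rank(MP) = 2.

2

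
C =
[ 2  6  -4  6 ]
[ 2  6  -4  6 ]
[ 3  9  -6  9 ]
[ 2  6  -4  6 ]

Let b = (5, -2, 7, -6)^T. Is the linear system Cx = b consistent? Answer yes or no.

no

Row reduce the augmented matrix [C | b].
R2 ← R2 − R1: [0, 0, 0, 0, -7]
R3 ← R3 − (3/2)·R1: [0, 0, 0, 0, -1/2]
R4 ← R4 − R1: [0, 0, 0, 0, -11]
R3 ← R3 − (1/14)·R2: [0, 0, 0, 0, 0]
R4 ← R4 − (11/7)·R2: [0, 0, 0, 0, 0]
The echelon form has 2 nonzero rows; the last pivot sits in the augmented column, so rank(C) = 1 but rank([C|b]) = 2.
Since the ranks differ, the system is inconsistent.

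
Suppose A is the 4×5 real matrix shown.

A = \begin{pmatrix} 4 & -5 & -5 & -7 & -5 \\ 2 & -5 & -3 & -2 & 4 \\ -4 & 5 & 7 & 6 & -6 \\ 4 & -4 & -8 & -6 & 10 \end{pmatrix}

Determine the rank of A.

Row reduce to echelon form.
R2 ← R2 − (1/2)·R1: [0, -5/2, -1/2, 3/2, 13/2]
R3 ← R3 + R1: [0, 0, 2, -1, -11]
R4 ← R4 − R1: [0, 1, -3, 1, 15]
R4 ← R4 + (2/5)·R2: [0, 0, -16/5, 8/5, 88/5]
R4 ← R4 + (8/5)·R3: [0, 0, 0, 0, 0]
Echelon form has 3 nonzero rows, so rank(A) = 3.

3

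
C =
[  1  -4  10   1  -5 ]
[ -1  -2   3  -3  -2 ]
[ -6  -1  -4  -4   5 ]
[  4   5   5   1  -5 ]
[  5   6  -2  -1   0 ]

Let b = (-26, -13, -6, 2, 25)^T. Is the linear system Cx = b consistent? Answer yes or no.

Row reduce the augmented matrix [C | b].
R2 ← R2 + R1: [0, -6, 13, -2, -7, -39]
R3 ← R3 + (6)·R1: [0, -25, 56, 2, -25, -162]
R4 ← R4 − (4)·R1: [0, 21, -35, -3, 15, 106]
R5 ← R5 − (5)·R1: [0, 26, -52, -6, 25, 155]
R3 ← R3 − (25/6)·R2: [0, 0, 11/6, 31/3, 25/6, 1/2]
R4 ← R4 + (7/2)·R2: [0, 0, 21/2, -10, -19/2, -61/2]
R5 ← R5 + (13/3)·R2: [0, 0, 13/3, -44/3, -16/3, -14]
R4 ← R4 − (63/11)·R3: [0, 0, 0, -761/11, -367/11, -367/11]
R5 ← R5 − (26/11)·R3: [0, 0, 0, -430/11, -167/11, -167/11]
R5 ← R5 − (430/761)·R4: [0, 0, 0, 0, 2793/761, 2793/761]
The echelon form has 5 nonzero rows, and every pivot lies in the first 5 columns, so rank(C) = rank([C|b]) = 5.
The system is consistent.

yes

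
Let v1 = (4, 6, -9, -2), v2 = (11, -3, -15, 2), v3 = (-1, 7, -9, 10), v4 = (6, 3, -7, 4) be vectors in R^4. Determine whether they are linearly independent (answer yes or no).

yes

Form the matrix with these vectors as rows and row reduce.
R2 ← R2 − (11/4)·R1: [0, -39/2, 39/4, 15/2]
R3 ← R3 + (1/4)·R1: [0, 17/2, -45/4, 19/2]
R4 ← R4 − (3/2)·R1: [0, -6, 13/2, 7]
R3 ← R3 + (17/39)·R2: [0, 0, -7, 166/13]
R4 ← R4 − (4/13)·R2: [0, 0, 7/2, 61/13]
R4 ← R4 + (1/2)·R3: [0, 0, 0, 144/13]
4 nonzero rows, so the 4 vectors span a space of dimension 4.
Since 4 = 4, the vectors are linearly independent.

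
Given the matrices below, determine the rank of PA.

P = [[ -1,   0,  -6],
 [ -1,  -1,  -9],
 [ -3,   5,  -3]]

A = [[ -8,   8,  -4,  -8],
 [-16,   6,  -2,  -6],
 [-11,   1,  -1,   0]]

2

First compute PA:
[[ 74, -14,  10,   8],
 [123, -23,  15,  14],
 [-23,   3,   5,  -6]]
Now row reduce the product.
R2 ← R2 − (123/74)·R1: [0, 10/37, -60/37, 26/37]
R3 ← R3 + (23/74)·R1: [0, -50/37, 300/37, -130/37]
R3 ← R3 + (5)·R2: [0, 0, 0, 0]
2 nonzero rows, so rank(PA) = 2.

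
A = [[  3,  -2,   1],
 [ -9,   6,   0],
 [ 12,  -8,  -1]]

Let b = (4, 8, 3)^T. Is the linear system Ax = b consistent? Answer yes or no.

no

Row reduce the augmented matrix [A | b].
R2 ← R2 + (3)·R1: [0, 0, 3, 20]
R3 ← R3 − (4)·R1: [0, 0, -5, -13]
R3 ← R3 + (5/3)·R2: [0, 0, 0, 61/3]
The echelon form has 3 nonzero rows; the last pivot sits in the augmented column, so rank(A) = 2 but rank([A|b]) = 3.
Since the ranks differ, the system is inconsistent.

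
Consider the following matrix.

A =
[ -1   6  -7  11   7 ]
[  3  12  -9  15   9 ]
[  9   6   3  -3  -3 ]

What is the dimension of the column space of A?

2

Row reduce to echelon form.
R2 ← R2 + (3)·R1: [0, 30, -30, 48, 30]
R3 ← R3 + (9)·R1: [0, 60, -60, 96, 60]
R3 ← R3 − (2)·R2: [0, 0, 0, 0, 0]
Echelon form has 2 nonzero rows, so rank(A) = 2.
The column space has dimension equal to the rank: 2.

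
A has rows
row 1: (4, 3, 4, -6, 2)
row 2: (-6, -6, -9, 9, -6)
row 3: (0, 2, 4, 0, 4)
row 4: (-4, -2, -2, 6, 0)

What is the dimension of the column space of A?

2

Row reduce to echelon form.
R2 ← R2 + (3/2)·R1: [0, -3/2, -3, 0, -3]
R4 ← R4 + R1: [0, 1, 2, 0, 2]
R3 ← R3 + (4/3)·R2: [0, 0, 0, 0, 0]
R4 ← R4 + (2/3)·R2: [0, 0, 0, 0, 0]
Echelon form has 2 nonzero rows, so rank(A) = 2.
The column space has dimension equal to the rank: 2.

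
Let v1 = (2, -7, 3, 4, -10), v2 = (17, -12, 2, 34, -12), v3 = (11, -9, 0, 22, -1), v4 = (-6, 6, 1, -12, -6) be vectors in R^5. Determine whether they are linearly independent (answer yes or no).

Form the matrix with these vectors as rows and row reduce.
R2 ← R2 − (17/2)·R1: [0, 95/2, -47/2, 0, 73]
R3 ← R3 − (11/2)·R1: [0, 59/2, -33/2, 0, 54]
R4 ← R4 + (3)·R1: [0, -15, 10, 0, -36]
R3 ← R3 − (59/95)·R2: [0, 0, -181/95, 0, 823/95]
R4 ← R4 + (6/19)·R2: [0, 0, 49/19, 0, -246/19]
R4 ← R4 + (245/181)·R3: [0, 0, 0, 0, -221/181]
4 nonzero rows, so the 4 vectors span a space of dimension 4.
Since 4 = 4, the vectors are linearly independent.

yes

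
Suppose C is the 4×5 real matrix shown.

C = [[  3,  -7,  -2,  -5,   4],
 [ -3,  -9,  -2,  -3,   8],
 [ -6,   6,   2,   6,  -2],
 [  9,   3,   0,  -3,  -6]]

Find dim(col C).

Row reduce to echelon form.
R2 ← R2 + R1: [0, -16, -4, -8, 12]
R3 ← R3 + (2)·R1: [0, -8, -2, -4, 6]
R4 ← R4 − (3)·R1: [0, 24, 6, 12, -18]
R3 ← R3 − (1/2)·R2: [0, 0, 0, 0, 0]
R4 ← R4 + (3/2)·R2: [0, 0, 0, 0, 0]
Echelon form has 2 nonzero rows, so rank(C) = 2.
The column space has dimension equal to the rank: 2.

2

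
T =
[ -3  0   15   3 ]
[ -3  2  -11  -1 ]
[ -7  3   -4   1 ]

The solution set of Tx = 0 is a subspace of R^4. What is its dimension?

Row reduce to echelon form.
R2 ← R2 − R1: [0, 2, -26, -4]
R3 ← R3 − (7/3)·R1: [0, 3, -39, -6]
R3 ← R3 − (3/2)·R2: [0, 0, 0, 0]
2 nonzero rows, so rank(T) = 2.
T has 4 columns; by rank–nullity, nullity = 4 − 2 = 2.

2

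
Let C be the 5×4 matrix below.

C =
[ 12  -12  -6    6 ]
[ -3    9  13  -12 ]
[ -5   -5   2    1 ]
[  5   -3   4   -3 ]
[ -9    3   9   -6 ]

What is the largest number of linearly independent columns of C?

3

Row reduce to echelon form.
R2 ← R2 + (1/4)·R1: [0, 6, 23/2, -21/2]
R3 ← R3 + (5/12)·R1: [0, -10, -1/2, 7/2]
R4 ← R4 − (5/12)·R1: [0, 2, 13/2, -11/2]
R5 ← R5 + (3/4)·R1: [0, -6, 9/2, -3/2]
R3 ← R3 + (5/3)·R2: [0, 0, 56/3, -14]
R4 ← R4 − (1/3)·R2: [0, 0, 8/3, -2]
R5 ← R5 + R2: [0, 0, 16, -12]
R4 ← R4 − (1/7)·R3: [0, 0, 0, 0]
R5 ← R5 − (6/7)·R3: [0, 0, 0, 0]
Echelon form has 3 nonzero rows, so rank(C) = 3.
The rank gives the maximum number of linearly independent columns: 3.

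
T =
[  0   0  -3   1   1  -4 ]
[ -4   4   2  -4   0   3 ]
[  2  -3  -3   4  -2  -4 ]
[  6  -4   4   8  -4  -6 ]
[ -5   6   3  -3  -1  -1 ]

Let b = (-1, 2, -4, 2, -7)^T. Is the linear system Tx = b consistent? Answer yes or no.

Row reduce the augmented matrix [T | b].
Swap R1 ↔ R2
R3 ← R3 + (1/2)·R1: [0, -1, -2, 2, -2, -5/2, -3]
R4 ← R4 + (3/2)·R1: [0, 2, 7, 2, -4, -3/2, 5]
R5 ← R5 − (5/4)·R1: [0, 1, 1/2, 2, -1, -19/4, -19/2]
Swap R2 ↔ R3
R4 ← R4 + (2)·R2: [0, 0, 3, 6, -8, -13/2, -1]
R5 ← R5 + R2: [0, 0, -3/2, 4, -3, -29/4, -25/2]
R4 ← R4 + R3: [0, 0, 0, 7, -7, -21/2, -2]
R5 ← R5 − (1/2)·R3: [0, 0, 0, 7/2, -7/2, -21/4, -12]
R5 ← R5 − (1/2)·R4: [0, 0, 0, 0, 0, 0, -11]
The echelon form has 5 nonzero rows; the last pivot sits in the augmented column, so rank(T) = 4 but rank([T|b]) = 5.
Since the ranks differ, the system is inconsistent.

no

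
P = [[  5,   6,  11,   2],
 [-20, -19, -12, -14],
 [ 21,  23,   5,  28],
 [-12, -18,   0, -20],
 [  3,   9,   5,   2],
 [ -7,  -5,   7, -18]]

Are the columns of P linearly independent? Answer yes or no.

yes

Row reduce P to echelon form.
R2 ← R2 + (4)·R1: [0, 5, 32, -6]
R3 ← R3 − (21/5)·R1: [0, -11/5, -206/5, 98/5]
R4 ← R4 + (12/5)·R1: [0, -18/5, 132/5, -76/5]
R5 ← R5 − (3/5)·R1: [0, 27/5, -8/5, 4/5]
R6 ← R6 + (7/5)·R1: [0, 17/5, 112/5, -76/5]
R3 ← R3 + (11/25)·R2: [0, 0, -678/25, 424/25]
R4 ← R4 + (18/25)·R2: [0, 0, 1236/25, -488/25]
R5 ← R5 − (27/25)·R2: [0, 0, -904/25, 182/25]
R6 ← R6 − (17/25)·R2: [0, 0, 16/25, -278/25]
R4 ← R4 + (206/113)·R3: [0, 0, 0, 1288/113]
R5 ← R5 − (4/3)·R3: [0, 0, 0, -46/3]
R6 ← R6 + (8/339)·R3: [0, 0, 0, -3634/339]
R5 ← R5 + (113/84)·R4: [0, 0, 0, 0]
R6 ← R6 + (79/84)·R4: [0, 0, 0, 0]
4 pivots among 4 columns.
Every column is a pivot column, so the columns are linearly independent.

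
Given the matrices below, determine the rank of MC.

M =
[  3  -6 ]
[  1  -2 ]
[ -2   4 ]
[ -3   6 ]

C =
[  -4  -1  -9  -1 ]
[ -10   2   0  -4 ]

1

First compute MC:
[[ 48, -15, -27,  21],
 [ 16,  -5,  -9,   7],
 [-32,  10,  18, -14],
 [-48,  15,  27, -21]]
Now row reduce the product.
R2 ← R2 − (1/3)·R1: [0, 0, 0, 0]
R3 ← R3 + (2/3)·R1: [0, 0, 0, 0]
R4 ← R4 + R1: [0, 0, 0, 0]
1 nonzero row, so rank(MC) = 1.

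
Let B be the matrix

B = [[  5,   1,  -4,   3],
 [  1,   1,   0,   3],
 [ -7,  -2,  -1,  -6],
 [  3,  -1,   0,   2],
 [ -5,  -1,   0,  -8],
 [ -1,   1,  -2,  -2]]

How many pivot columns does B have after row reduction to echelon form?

Row reduce to echelon form.
R2 ← R2 − (1/5)·R1: [0, 4/5, 4/5, 12/5]
R3 ← R3 + (7/5)·R1: [0, -3/5, -33/5, -9/5]
R4 ← R4 − (3/5)·R1: [0, -8/5, 12/5, 1/5]
R5 ← R5 + R1: [0, 0, -4, -5]
R6 ← R6 + (1/5)·R1: [0, 6/5, -14/5, -7/5]
R3 ← R3 + (3/4)·R2: [0, 0, -6, 0]
R4 ← R4 + (2)·R2: [0, 0, 4, 5]
R6 ← R6 − (3/2)·R2: [0, 0, -4, -5]
R4 ← R4 + (2/3)·R3: [0, 0, 0, 5]
R5 ← R5 − (2/3)·R3: [0, 0, 0, -5]
R6 ← R6 − (2/3)·R3: [0, 0, 0, -5]
R5 ← R5 + R4: [0, 0, 0, 0]
R6 ← R6 + R4: [0, 0, 0, 0]
Echelon form has 4 nonzero rows, so rank(B) = 4.
Each nonzero row contributes one pivot column: 4 pivot columns.

4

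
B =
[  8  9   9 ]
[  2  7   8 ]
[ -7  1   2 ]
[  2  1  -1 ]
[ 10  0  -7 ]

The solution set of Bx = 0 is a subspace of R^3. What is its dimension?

0

Row reduce to echelon form.
R2 ← R2 − (1/4)·R1: [0, 19/4, 23/4]
R3 ← R3 + (7/8)·R1: [0, 71/8, 79/8]
R4 ← R4 − (1/4)·R1: [0, -5/4, -13/4]
R5 ← R5 − (5/4)·R1: [0, -45/4, -73/4]
R3 ← R3 − (71/38)·R2: [0, 0, -33/38]
R4 ← R4 + (5/19)·R2: [0, 0, -33/19]
R5 ← R5 + (45/19)·R2: [0, 0, -88/19]
R4 ← R4 − (2)·R3: [0, 0, 0]
R5 ← R5 − (16/3)·R3: [0, 0, 0]
3 nonzero rows, so rank(B) = 3.
B has 3 columns; by rank–nullity, nullity = 3 − 3 = 0.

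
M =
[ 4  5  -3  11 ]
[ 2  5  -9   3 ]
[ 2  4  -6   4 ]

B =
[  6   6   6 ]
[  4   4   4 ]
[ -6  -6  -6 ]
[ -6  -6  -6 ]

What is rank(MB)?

First compute MB:
[[ -4,  -4,  -4],
 [ 68,  68,  68],
 [ 40,  40,  40]]
Now row reduce the product.
R2 ← R2 + (17)·R1: [0, 0, 0]
R3 ← R3 + (10)·R1: [0, 0, 0]
1 nonzero row, so rank(MB) = 1.

1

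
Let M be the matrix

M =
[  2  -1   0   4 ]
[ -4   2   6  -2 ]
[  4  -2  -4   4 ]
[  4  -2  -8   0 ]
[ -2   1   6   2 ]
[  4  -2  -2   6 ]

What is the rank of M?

Row reduce to echelon form.
R2 ← R2 + (2)·R1: [0, 0, 6, 6]
R3 ← R3 − (2)·R1: [0, 0, -4, -4]
R4 ← R4 − (2)·R1: [0, 0, -8, -8]
R5 ← R5 + R1: [0, 0, 6, 6]
R6 ← R6 − (2)·R1: [0, 0, -2, -2]
R3 ← R3 + (2/3)·R2: [0, 0, 0, 0]
R4 ← R4 + (4/3)·R2: [0, 0, 0, 0]
R5 ← R5 − R2: [0, 0, 0, 0]
R6 ← R6 + (1/3)·R2: [0, 0, 0, 0]
Echelon form has 2 nonzero rows, so rank(M) = 2.

2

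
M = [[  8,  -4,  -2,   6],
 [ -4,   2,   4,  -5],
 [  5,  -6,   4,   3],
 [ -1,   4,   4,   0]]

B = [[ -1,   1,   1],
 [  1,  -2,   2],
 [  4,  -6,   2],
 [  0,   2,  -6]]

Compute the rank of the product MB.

2

First compute MB:
[[-20,  40, -40],
 [ 22, -42,  38],
 [  5,  -1, -17],
 [ 21, -33,  15]]
Now row reduce the product.
R2 ← R2 + (11/10)·R1: [0, 2, -6]
R3 ← R3 + (1/4)·R1: [0, 9, -27]
R4 ← R4 + (21/20)·R1: [0, 9, -27]
R3 ← R3 − (9/2)·R2: [0, 0, 0]
R4 ← R4 − (9/2)·R2: [0, 0, 0]
2 nonzero rows, so rank(MB) = 2.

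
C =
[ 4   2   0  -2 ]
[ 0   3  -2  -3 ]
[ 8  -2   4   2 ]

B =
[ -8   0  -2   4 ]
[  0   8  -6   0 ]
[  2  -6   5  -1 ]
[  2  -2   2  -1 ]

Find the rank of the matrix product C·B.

First compute CB:
[[-36,  20, -24,  18],
 [-10,  42, -34,   5],
 [-52, -44,  20,  26]]
Now row reduce the product.
R2 ← R2 − (5/18)·R1: [0, 328/9, -82/3, 0]
R3 ← R3 − (13/9)·R1: [0, -656/9, 164/3, 0]
R3 ← R3 + (2)·R2: [0, 0, 0, 0]
2 nonzero rows, so rank(CB) = 2.

2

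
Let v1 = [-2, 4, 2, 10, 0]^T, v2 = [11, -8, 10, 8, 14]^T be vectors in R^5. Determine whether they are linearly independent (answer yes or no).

Form the matrix with these vectors as rows and row reduce.
R2 ← R2 + (11/2)·R1: [0, 14, 21, 63, 14]
2 nonzero rows, so the 2 vectors span a space of dimension 2.
Since 2 = 2, the vectors are linearly independent.

yes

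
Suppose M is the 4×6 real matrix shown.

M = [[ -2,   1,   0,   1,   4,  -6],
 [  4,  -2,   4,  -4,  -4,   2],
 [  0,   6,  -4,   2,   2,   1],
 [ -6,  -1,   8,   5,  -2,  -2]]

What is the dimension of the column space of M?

Row reduce to echelon form.
R2 ← R2 + (2)·R1: [0, 0, 4, -2, 4, -10]
R4 ← R4 − (3)·R1: [0, -4, 8, 2, -14, 16]
Swap R2 ↔ R3
R4 ← R4 + (2/3)·R2: [0, 0, 16/3, 10/3, -38/3, 50/3]
R4 ← R4 − (4/3)·R3: [0, 0, 0, 6, -18, 30]
Echelon form has 4 nonzero rows, so rank(M) = 4.
The column space has dimension equal to the rank: 4.

4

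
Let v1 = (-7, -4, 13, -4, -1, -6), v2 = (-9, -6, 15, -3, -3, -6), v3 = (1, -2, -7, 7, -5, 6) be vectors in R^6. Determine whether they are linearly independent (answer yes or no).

no

Form the matrix with these vectors as rows and row reduce.
R2 ← R2 − (9/7)·R1: [0, -6/7, -12/7, 15/7, -12/7, 12/7]
R3 ← R3 + (1/7)·R1: [0, -18/7, -36/7, 45/7, -36/7, 36/7]
R3 ← R3 − (3)·R2: [0, 0, 0, 0, 0, 0]
2 nonzero rows, so the 3 vectors span a space of dimension 2.
Since 2 < 3, the vectors are linearly dependent.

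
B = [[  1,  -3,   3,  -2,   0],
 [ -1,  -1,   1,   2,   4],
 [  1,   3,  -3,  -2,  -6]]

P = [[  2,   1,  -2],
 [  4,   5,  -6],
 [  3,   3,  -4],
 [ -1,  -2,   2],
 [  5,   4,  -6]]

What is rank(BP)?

2

First compute BP:
[[  1,  -1,   0],
 [ 15,   9, -16],
 [-23, -13,  24]]
Now row reduce the product.
R2 ← R2 − (15)·R1: [0, 24, -16]
R3 ← R3 + (23)·R1: [0, -36, 24]
R3 ← R3 + (3/2)·R2: [0, 0, 0]
2 nonzero rows, so rank(BP) = 2.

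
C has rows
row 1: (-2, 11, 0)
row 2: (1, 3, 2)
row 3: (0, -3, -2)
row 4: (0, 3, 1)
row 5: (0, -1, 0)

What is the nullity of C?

0

Row reduce to echelon form.
R2 ← R2 + (1/2)·R1: [0, 17/2, 2]
R3 ← R3 + (6/17)·R2: [0, 0, -22/17]
R4 ← R4 − (6/17)·R2: [0, 0, 5/17]
R5 ← R5 + (2/17)·R2: [0, 0, 4/17]
R4 ← R4 + (5/22)·R3: [0, 0, 0]
R5 ← R5 + (2/11)·R3: [0, 0, 0]
3 nonzero rows, so rank(C) = 3.
C has 3 columns; by rank–nullity, nullity = 3 − 3 = 0.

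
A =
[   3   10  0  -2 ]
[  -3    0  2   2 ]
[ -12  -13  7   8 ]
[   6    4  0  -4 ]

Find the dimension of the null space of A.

1

Row reduce to echelon form.
R2 ← R2 + R1: [0, 10, 2, 0]
R3 ← R3 + (4)·R1: [0, 27, 7, 0]
R4 ← R4 − (2)·R1: [0, -16, 0, 0]
R3 ← R3 − (27/10)·R2: [0, 0, 8/5, 0]
R4 ← R4 + (8/5)·R2: [0, 0, 16/5, 0]
R4 ← R4 − (2)·R3: [0, 0, 0, 0]
3 nonzero rows, so rank(A) = 3.
A has 4 columns; by rank–nullity, nullity = 4 − 3 = 1.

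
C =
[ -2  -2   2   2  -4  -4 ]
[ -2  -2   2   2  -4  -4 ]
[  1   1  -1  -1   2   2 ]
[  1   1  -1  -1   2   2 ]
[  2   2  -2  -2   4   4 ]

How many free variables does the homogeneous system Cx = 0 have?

Row reduce to echelon form.
R2 ← R2 − R1: [0, 0, 0, 0, 0, 0]
R3 ← R3 + (1/2)·R1: [0, 0, 0, 0, 0, 0]
R4 ← R4 + (1/2)·R1: [0, 0, 0, 0, 0, 0]
R5 ← R5 + R1: [0, 0, 0, 0, 0, 0]
1 nonzero row, so rank(C) = 1.
C has 6 columns; by rank–nullity, nullity = 6 − 1 = 5.

5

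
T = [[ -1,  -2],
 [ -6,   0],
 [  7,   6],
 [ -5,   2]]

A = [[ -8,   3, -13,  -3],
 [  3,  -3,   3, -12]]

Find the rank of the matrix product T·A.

First compute TA:
[[  2,   3,   7,  27],
 [ 48, -18,  78,  18],
 [-38,   3, -73, -93],
 [ 46, -21,  71,  -9]]
Now row reduce the product.
R2 ← R2 − (24)·R1: [0, -90, -90, -630]
R3 ← R3 + (19)·R1: [0, 60, 60, 420]
R4 ← R4 − (23)·R1: [0, -90, -90, -630]
R3 ← R3 + (2/3)·R2: [0, 0, 0, 0]
R4 ← R4 − R2: [0, 0, 0, 0]
2 nonzero rows, so rank(TA) = 2.

2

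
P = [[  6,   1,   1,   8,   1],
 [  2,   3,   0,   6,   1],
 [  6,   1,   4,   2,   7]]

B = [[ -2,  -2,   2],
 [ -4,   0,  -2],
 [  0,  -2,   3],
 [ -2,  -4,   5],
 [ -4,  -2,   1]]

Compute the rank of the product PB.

2

First compute PB:
[[-36, -48,  54],
 [-32, -30,  29],
 [-48, -42,  39]]
Now row reduce the product.
R2 ← R2 − (8/9)·R1: [0, 38/3, -19]
R3 ← R3 − (4/3)·R1: [0, 22, -33]
R3 ← R3 − (33/19)·R2: [0, 0, 0]
2 nonzero rows, so rank(PB) = 2.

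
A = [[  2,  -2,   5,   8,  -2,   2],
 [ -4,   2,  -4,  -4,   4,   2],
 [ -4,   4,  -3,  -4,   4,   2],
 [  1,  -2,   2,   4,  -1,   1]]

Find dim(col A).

3

Row reduce to echelon form.
R2 ← R2 + (2)·R1: [0, -2, 6, 12, 0, 6]
R3 ← R3 + (2)·R1: [0, 0, 7, 12, 0, 6]
R4 ← R4 − (1/2)·R1: [0, -1, -1/2, 0, 0, 0]
R4 ← R4 − (1/2)·R2: [0, 0, -7/2, -6, 0, -3]
R4 ← R4 + (1/2)·R3: [0, 0, 0, 0, 0, 0]
Echelon form has 3 nonzero rows, so rank(A) = 3.
The column space has dimension equal to the rank: 3.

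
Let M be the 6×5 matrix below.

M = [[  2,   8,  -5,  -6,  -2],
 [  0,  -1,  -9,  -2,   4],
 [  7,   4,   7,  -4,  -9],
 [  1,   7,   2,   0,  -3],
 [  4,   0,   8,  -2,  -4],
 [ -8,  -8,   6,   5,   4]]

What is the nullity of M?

0

Row reduce to echelon form.
R3 ← R3 − (7/2)·R1: [0, -24, 49/2, 17, -2]
R4 ← R4 − (1/2)·R1: [0, 3, 9/2, 3, -2]
R5 ← R5 − (2)·R1: [0, -16, 18, 10, 0]
R6 ← R6 + (4)·R1: [0, 24, -14, -19, -4]
R3 ← R3 − (24)·R2: [0, 0, 481/2, 65, -98]
R4 ← R4 + (3)·R2: [0, 0, -45/2, -3, 10]
R5 ← R5 − (16)·R2: [0, 0, 162, 42, -64]
R6 ← R6 + (24)·R2: [0, 0, -230, -67, 92]
R4 ← R4 + (45/481)·R3: [0, 0, 0, 114/37, 400/481]
R5 ← R5 − (324/481)·R3: [0, 0, 0, -66/37, 968/481]
R6 ← R6 + (460/481)·R3: [0, 0, 0, -179/37, -828/481]
R5 ← R5 + (11/19)·R4: [0, 0, 0, 0, 616/247]
R6 ← R6 + (179/114)·R4: [0, 0, 0, 0, -308/741]
R6 ← R6 + (1/6)·R5: [0, 0, 0, 0, 0]
5 nonzero rows, so rank(M) = 5.
M has 5 columns; by rank–nullity, nullity = 5 − 5 = 0.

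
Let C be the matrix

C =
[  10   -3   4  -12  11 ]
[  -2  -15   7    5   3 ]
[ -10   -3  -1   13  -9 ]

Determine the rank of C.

Row reduce to echelon form.
R2 ← R2 + (1/5)·R1: [0, -78/5, 39/5, 13/5, 26/5]
R3 ← R3 + R1: [0, -6, 3, 1, 2]
R3 ← R3 − (5/13)·R2: [0, 0, 0, 0, 0]
Echelon form has 2 nonzero rows, so rank(C) = 2.

2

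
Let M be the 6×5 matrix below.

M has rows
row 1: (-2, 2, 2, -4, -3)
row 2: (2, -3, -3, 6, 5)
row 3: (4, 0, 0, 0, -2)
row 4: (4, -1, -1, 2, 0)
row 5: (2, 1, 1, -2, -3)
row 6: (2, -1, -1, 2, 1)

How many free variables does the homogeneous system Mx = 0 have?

3

Row reduce to echelon form.
R2 ← R2 + R1: [0, -1, -1, 2, 2]
R3 ← R3 + (2)·R1: [0, 4, 4, -8, -8]
R4 ← R4 + (2)·R1: [0, 3, 3, -6, -6]
R5 ← R5 + R1: [0, 3, 3, -6, -6]
R6 ← R6 + R1: [0, 1, 1, -2, -2]
R3 ← R3 + (4)·R2: [0, 0, 0, 0, 0]
R4 ← R4 + (3)·R2: [0, 0, 0, 0, 0]
R5 ← R5 + (3)·R2: [0, 0, 0, 0, 0]
R6 ← R6 + R2: [0, 0, 0, 0, 0]
2 nonzero rows, so rank(M) = 2.
M has 5 columns; by rank–nullity, nullity = 5 − 2 = 3.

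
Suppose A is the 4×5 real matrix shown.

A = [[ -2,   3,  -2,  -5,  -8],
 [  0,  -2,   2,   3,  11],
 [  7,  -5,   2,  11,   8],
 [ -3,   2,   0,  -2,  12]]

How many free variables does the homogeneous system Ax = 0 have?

2

Row reduce to echelon form.
R3 ← R3 + (7/2)·R1: [0, 11/2, -5, -13/2, -20]
R4 ← R4 − (3/2)·R1: [0, -5/2, 3, 11/2, 24]
R3 ← R3 + (11/4)·R2: [0, 0, 1/2, 7/4, 41/4]
R4 ← R4 − (5/4)·R2: [0, 0, 1/2, 7/4, 41/4]
R4 ← R4 − R3: [0, 0, 0, 0, 0]
3 nonzero rows, so rank(A) = 3.
A has 5 columns; by rank–nullity, nullity = 5 − 3 = 2.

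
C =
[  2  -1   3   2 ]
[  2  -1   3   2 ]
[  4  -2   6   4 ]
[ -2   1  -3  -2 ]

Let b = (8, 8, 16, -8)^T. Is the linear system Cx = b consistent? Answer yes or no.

yes

Row reduce the augmented matrix [C | b].
R2 ← R2 − R1: [0, 0, 0, 0, 0]
R3 ← R3 − (2)·R1: [0, 0, 0, 0, 0]
R4 ← R4 + R1: [0, 0, 0, 0, 0]
The echelon form has 1 nonzero rows, and every pivot lies in the first 4 columns, so rank(C) = rank([C|b]) = 1.
The system is consistent.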